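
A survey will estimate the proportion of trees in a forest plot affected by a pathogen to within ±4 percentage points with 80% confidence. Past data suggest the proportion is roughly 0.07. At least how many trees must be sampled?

n = 67

For a proportion with margin E = 0.04 at 80% confidence, z = 1.282.
n = p̂(1−p̂)(z/E)² = 0.07 × 0.93 × (1.282/0.04)² = 66.87
Round up: n = 67.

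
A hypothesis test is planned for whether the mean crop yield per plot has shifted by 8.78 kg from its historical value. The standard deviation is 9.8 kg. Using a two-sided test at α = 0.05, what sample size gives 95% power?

For a one-sample z-test, n = ((z_{α/2} + z_β)·σ/δ)².
z_{α/2} = 1.960 (two-sided α = 0.05); z_β = 1.645 (power 95% → β = 0.05).
n = (3.605 × 9.8 / 8.78)² = 16.19
Round up: n = 17.

17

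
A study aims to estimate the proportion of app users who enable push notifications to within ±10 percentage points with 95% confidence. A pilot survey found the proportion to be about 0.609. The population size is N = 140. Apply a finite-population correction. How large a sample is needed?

56

For a proportion with margin E = 0.1 at 95% confidence, z = 1.960.
n = p̂(1−p̂)(z/E)² = 0.609 × 0.391 × (1.960/0.1)² = 91.48 — call this n₀.
Finite-population correction with N = 140: n = n₀ / (1 + (n₀−1)/N) = 91.48 / 1.646 = 55.58
Round up: n = 56.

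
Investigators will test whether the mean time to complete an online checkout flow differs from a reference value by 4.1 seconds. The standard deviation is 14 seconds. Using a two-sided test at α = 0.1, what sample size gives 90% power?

For a one-sample z-test, n = ((z_{α/2} + z_β)·σ/δ)².
z_{α/2} = 1.645 (two-sided α = 0.1); z_β = 1.282 (power 90% → β = 0.1).
n = (2.927 × 14 / 4.1)² = 99.89
Round up: n = 100.

n = 100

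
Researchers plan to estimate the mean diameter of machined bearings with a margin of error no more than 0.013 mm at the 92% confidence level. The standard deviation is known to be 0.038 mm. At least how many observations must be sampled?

For a mean, the margin of error is E = z·σ/√n, so n = (zσ/E)².
At 92% confidence, z = 1.751.
n = (1.751 × 0.038 / 0.013)² = 26.20
Round up: n = 27.

n = 27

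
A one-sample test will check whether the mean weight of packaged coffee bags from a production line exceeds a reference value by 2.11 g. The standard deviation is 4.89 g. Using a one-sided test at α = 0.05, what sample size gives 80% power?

For a one-sample z-test, n = ((z_α + z_β)·σ/δ)².
z_α = 1.645 (one-sided α = 0.05); z_β = 0.842 (power 80% → β = 0.2).
n = (2.487 × 4.89 / 2.11)² = 33.22
Round up: n = 34.

34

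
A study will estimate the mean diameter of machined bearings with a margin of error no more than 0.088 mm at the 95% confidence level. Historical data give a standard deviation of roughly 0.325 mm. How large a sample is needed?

For a mean, the margin of error is E = z·σ/√n, so n = (zσ/E)².
At 95% confidence, z = 1.960.
n = (1.960 × 0.325 / 0.088)² = 52.40
Round up: n = 53.

53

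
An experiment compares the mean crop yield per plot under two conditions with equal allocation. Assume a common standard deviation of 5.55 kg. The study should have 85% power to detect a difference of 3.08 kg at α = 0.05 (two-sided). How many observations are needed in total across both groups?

For two equal groups, n per group = 2·((z_{α/2} + z_β)·σ/δ)².
z_{α/2} = 1.960; z_β = 1.036 (power 85%).
n = 2 × (2.996 × 5.55 / 3.08)² = 2 × 29.15 = 58.30
Round up: n = 59 per group.
Total across both groups: 2 × 59 = 118.

118 total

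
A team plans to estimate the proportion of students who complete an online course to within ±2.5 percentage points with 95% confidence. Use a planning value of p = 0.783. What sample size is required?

For a proportion with margin E = 0.025 at 95% confidence, z = 1.960.
n = p̂(1−p̂)(z/E)² = 0.783 × 0.217 × (1.960/0.025)² = 1044.37
Round up: n = 1045.

1045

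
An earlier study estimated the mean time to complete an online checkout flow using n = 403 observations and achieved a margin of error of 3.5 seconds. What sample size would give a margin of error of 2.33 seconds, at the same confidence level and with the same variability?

n = 910

Margin of error scales as 1/√n, so n₂ = n₁·(E₁/E₂)².
n₂ = 403 × (3.5/2.33)² = 403 × 2.256 = 909.17
Round up: n₂ = 910.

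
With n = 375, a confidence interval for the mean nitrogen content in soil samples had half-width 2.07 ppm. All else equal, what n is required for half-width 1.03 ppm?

Margin of error scales as 1/√n, so n₂ = n₁·(E₁/E₂)².
n₂ = 375 × (2.07/1.03)² = 375 × 4.039 = 1514.62
Round up: n₂ = 1515.

1515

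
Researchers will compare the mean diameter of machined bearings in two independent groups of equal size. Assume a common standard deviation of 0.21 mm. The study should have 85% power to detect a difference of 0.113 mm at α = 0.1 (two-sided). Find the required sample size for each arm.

For two equal groups, n per group = 2·((z_{α/2} + z_β)·σ/δ)².
z_{α/2} = 1.645; z_β = 1.036 (power 85%).
n = 2 × (2.681 × 0.21 / 0.113)² = 2 × 24.82 = 49.64
Round up: n = 50 per group.

50 per group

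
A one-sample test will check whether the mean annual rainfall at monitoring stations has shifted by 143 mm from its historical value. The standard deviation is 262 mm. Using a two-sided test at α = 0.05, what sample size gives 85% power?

For a one-sample z-test, n = ((z_{α/2} + z_β)·σ/δ)².
z_{α/2} = 1.960 (two-sided α = 0.05); z_β = 1.036 (power 85% → β = 0.15).
n = (2.996 × 262 / 143)² = 30.13
Round up: n = 31.

n = 31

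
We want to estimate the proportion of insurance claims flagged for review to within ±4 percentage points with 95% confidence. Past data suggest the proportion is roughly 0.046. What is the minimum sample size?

106

For a proportion with margin E = 0.04 at 95% confidence, z = 1.960.
n = p̂(1−p̂)(z/E)² = 0.046 × 0.954 × (1.960/0.04)² = 105.37
Round up: n = 106.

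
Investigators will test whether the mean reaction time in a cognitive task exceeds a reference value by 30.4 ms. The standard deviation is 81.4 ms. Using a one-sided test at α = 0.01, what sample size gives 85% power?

For a one-sample z-test, n = ((z_α + z_β)·σ/δ)².
z_α = 2.326 (one-sided α = 0.01); z_β = 1.036 (power 85% → β = 0.15).
n = (3.362 × 81.4 / 30.4)² = 81.04
Round up: n = 82.

82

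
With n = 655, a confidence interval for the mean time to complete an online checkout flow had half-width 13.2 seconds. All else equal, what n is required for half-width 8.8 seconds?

Margin of error scales as 1/√n, so n₂ = n₁·(E₁/E₂)².
n₂ = 655 × (13.2/8.8)² = 655 × 2.25 = 1473.75
Round up: n₂ = 1474.

1474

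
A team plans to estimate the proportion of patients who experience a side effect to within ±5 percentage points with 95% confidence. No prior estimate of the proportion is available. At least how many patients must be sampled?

n = 385

For a proportion with margin E = 0.05 at 95% confidence, z = 1.960.
With no prior estimate, use p = 0.5, which maximizes p(1−p) at 0.25.
n = 0.25 × (z/E)² = 0.25 × (1.960/0.05)² = 384.16
Round up: n = 385.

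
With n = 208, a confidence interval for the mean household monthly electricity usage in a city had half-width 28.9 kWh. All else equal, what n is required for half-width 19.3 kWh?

Margin of error scales as 1/√n, so n₂ = n₁·(E₁/E₂)².
n₂ = 208 × (28.9/19.3)² = 208 × 2.242 = 466.34
Round up: n₂ = 467.

n = 467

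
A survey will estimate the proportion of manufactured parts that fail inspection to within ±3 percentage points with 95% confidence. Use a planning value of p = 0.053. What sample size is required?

215

For a proportion with margin E = 0.03 at 95% confidence, z = 1.960.
n = p̂(1−p̂)(z/E)² = 0.053 × 0.947 × (1.960/0.03)² = 214.24
Round up: n = 215.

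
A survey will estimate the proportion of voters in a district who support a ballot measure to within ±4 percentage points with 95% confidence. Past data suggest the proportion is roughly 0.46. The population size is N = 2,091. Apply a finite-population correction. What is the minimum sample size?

n = 465

For a proportion with margin E = 0.04 at 95% confidence, z = 1.960.
n = p̂(1−p̂)(z/E)² = 0.46 × 0.54 × (1.960/0.04)² = 596.41 — call this n₀.
Finite-population correction with N = 2,091: n = n₀ / (1 + (n₀−1)/N) = 596.41 / 1.285 = 464.13
Round up: n = 465.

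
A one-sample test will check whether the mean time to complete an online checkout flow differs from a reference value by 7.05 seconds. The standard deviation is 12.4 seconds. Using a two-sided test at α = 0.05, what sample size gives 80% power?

n = 25

For a one-sample z-test, n = ((z_{α/2} + z_β)·σ/δ)².
z_{α/2} = 1.960 (two-sided α = 0.05); z_β = 0.842 (power 80% → β = 0.2).
n = (2.802 × 12.4 / 7.05)² = 24.29
Round up: n = 25.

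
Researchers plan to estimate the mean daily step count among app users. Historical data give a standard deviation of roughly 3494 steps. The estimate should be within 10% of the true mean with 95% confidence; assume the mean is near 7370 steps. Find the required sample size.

n = 87

For a mean, the margin of error is E = z·σ/√n, so n = (zσ/E)².
At 95% confidence, z = 1.960.
E = 10% of 7370 = 737 steps.
n = (1.960 × 3494 / 737)² = 86.34
Round up: n = 87.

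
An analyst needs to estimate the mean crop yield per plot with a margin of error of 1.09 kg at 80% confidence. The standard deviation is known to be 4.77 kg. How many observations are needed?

n = 32

For a mean, the margin of error is E = z·σ/√n, so n = (zσ/E)².
At 80% confidence, z = 1.282.
n = (1.282 × 4.77 / 1.09)² = 31.47
Round up: n = 32.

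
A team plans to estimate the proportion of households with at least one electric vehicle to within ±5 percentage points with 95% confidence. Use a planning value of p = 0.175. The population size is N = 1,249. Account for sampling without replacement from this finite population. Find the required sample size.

n = 189

For a proportion with margin E = 0.05 at 95% confidence, z = 1.960.
n = p̂(1−p̂)(z/E)² = 0.175 × 0.825 × (1.960/0.05)² = 221.85 — call this n₀.
Finite-population correction with N = 1,249: n = n₀ / (1 + (n₀−1)/N) = 221.85 / 1.177 = 188.49
Round up: n = 189.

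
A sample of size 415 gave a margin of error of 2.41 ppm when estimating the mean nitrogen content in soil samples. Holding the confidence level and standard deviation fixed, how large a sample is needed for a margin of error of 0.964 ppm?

2594

Margin of error scales as 1/√n, so n₂ = n₁·(E₁/E₂)².
n₂ = 415 × (2.41/0.964)² = 415 × 6.25 = 2593.75
Round up: n₂ = 2594.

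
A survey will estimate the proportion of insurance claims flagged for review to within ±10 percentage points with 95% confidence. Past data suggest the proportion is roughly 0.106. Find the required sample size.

37

For a proportion with margin E = 0.1 at 95% confidence, z = 1.960.
n = p̂(1−p̂)(z/E)² = 0.106 × 0.894 × (1.960/0.1)² = 36.40
Round up: n = 37.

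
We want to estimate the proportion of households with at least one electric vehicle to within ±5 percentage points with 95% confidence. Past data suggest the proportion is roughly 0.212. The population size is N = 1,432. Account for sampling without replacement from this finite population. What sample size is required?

218

For a proportion with margin E = 0.05 at 95% confidence, z = 1.960.
n = p̂(1−p̂)(z/E)² = 0.212 × 0.788 × (1.960/0.05)² = 256.70 — call this n₀.
Finite-population correction with N = 1,432: n = n₀ / (1 + (n₀−1)/N) = 256.70 / 1.179 = 217.73
Round up: n = 218.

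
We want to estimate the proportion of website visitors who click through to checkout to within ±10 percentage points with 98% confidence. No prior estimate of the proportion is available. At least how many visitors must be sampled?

n = 136

For a proportion with margin E = 0.1 at 98% confidence, z = 2.326.
With no prior estimate, use p = 0.5, which maximizes p(1−p) at 0.25.
n = 0.25 × (z/E)² = 0.25 × (2.326/0.1)² = 135.26
Round up: n = 136.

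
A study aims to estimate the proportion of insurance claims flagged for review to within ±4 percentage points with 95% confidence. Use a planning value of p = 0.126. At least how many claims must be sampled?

265

For a proportion with margin E = 0.04 at 95% confidence, z = 1.960.
n = p̂(1−p̂)(z/E)² = 0.126 × 0.874 × (1.960/0.04)² = 264.41
Round up: n = 265.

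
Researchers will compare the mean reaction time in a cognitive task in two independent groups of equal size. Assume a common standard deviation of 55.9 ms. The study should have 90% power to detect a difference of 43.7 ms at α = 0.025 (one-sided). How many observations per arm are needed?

For two equal groups, n per group = 2·((z_α + z_β)·σ/δ)².
z_α = 1.960; z_β = 1.282 (power 90%).
n = 2 × (3.242 × 55.9 / 43.7)² = 2 × 17.20 = 34.40
Round up: n = 35 per group.

35 per group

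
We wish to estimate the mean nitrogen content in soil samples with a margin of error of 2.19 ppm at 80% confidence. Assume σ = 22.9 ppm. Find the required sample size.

180

For a mean, the margin of error is E = z·σ/√n, so n = (zσ/E)².
At 80% confidence, z = 1.282.
n = (1.282 × 22.9 / 2.19)² = 179.70
Round up: n = 180.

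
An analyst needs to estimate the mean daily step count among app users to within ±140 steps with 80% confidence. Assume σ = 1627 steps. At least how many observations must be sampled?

For a mean, the margin of error is E = z·σ/√n, so n = (zσ/E)².
At 80% confidence, z = 1.282.
n = (1.282 × 1627 / 140)² = 221.97
Round up: n = 222.

222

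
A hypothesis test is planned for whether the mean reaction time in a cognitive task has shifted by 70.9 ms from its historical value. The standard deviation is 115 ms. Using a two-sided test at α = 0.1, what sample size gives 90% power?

23

For a one-sample z-test, n = ((z_{α/2} + z_β)·σ/δ)².
z_{α/2} = 1.645 (two-sided α = 0.1); z_β = 1.282 (power 90% → β = 0.1).
n = (2.927 × 115 / 70.9)² = 22.54
Round up: n = 23.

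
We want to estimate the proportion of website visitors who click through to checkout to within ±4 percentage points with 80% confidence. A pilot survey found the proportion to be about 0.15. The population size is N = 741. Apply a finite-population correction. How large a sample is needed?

112

For a proportion with margin E = 0.04 at 80% confidence, z = 1.282.
n = p̂(1−p̂)(z/E)² = 0.15 × 0.85 × (1.282/0.04)² = 130.97 — call this n₀.
Finite-population correction with N = 741: n = n₀ / (1 + (n₀−1)/N) = 130.97 / 1.175 = 111.46
Round up: n = 112.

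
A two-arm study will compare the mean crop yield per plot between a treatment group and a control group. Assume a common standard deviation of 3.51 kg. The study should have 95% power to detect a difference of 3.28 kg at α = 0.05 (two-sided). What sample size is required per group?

For two equal groups, n per group = 2·((z_{α/2} + z_β)·σ/δ)².
z_{α/2} = 1.960; z_β = 1.645 (power 95%).
n = 2 × (3.605 × 3.51 / 3.28)² = 2 × 14.88 = 29.76
Round up: n = 30 per group.

30 per group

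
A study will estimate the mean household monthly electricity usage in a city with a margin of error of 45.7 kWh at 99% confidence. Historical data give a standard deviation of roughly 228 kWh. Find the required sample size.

For a mean, the margin of error is E = z·σ/√n, so n = (zσ/E)².
At 99% confidence, z = 2.576.
n = (2.576 × 228 / 45.7)² = 165.17
Round up: n = 166.

166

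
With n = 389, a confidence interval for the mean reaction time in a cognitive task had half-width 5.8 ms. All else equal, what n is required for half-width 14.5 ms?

n = 63

Margin of error scales as 1/√n, so n₂ = n₁·(E₁/E₂)².
n₂ = 389 × (5.8/14.5)² = 389 × 0.16 = 62.24
Round up: n₂ = 63.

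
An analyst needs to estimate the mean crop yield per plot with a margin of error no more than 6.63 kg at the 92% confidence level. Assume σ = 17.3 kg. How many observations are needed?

For a mean, the margin of error is E = z·σ/√n, so n = (zσ/E)².
At 92% confidence, z = 1.751.
n = (1.751 × 17.3 / 6.63)² = 20.88
Round up: n = 21.

21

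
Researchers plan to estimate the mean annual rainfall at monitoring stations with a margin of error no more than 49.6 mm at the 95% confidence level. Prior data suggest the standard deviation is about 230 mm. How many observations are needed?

83

For a mean, the margin of error is E = z·σ/√n, so n = (zσ/E)².
At 95% confidence, z = 1.960.
n = (1.960 × 230 / 49.6)² = 82.60
Round up: n = 83.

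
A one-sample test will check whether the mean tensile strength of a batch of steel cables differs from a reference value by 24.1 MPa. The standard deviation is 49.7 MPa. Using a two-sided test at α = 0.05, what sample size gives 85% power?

39

For a one-sample z-test, n = ((z_{α/2} + z_β)·σ/δ)².
z_{α/2} = 1.960 (two-sided α = 0.05); z_β = 1.036 (power 85% → β = 0.15).
n = (2.996 × 49.7 / 24.1)² = 38.17
Round up: n = 39.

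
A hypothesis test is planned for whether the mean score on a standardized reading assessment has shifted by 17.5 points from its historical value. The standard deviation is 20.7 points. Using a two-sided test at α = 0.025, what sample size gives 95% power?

n = 22

For a one-sample z-test, n = ((z_{α/2} + z_β)·σ/δ)².
z_{α/2} = 2.241 (two-sided α = 0.025); z_β = 1.645 (power 95% → β = 0.05).
n = (3.886 × 20.7 / 17.5)² = 21.13
Round up: n = 22.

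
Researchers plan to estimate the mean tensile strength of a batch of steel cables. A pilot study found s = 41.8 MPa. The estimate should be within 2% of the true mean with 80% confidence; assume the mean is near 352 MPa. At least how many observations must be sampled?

58

For a mean, the margin of error is E = z·σ/√n, so n = (zσ/E)².
At 80% confidence, z = 1.282.
E = 2% of 352 = 7.04 MPa.
n = (1.282 × 41.8 / 7.04)² = 57.94
Round up: n = 58.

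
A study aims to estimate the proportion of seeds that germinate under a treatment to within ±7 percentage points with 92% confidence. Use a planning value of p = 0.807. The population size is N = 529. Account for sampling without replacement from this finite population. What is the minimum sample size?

n = 83

For a proportion with margin E = 0.07 at 92% confidence, z = 1.751.
n = p̂(1−p̂)(z/E)² = 0.807 × 0.193 × (1.751/0.07)² = 97.46 — call this n₀.
Finite-population correction with N = 529: n = n₀ / (1 + (n₀−1)/N) = 97.46 / 1.182 = 82.45
Round up: n = 83.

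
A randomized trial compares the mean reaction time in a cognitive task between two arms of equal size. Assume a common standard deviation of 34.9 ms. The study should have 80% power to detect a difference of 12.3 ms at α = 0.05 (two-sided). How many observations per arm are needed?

127 per group

For two equal groups, n per group = 2·((z_{α/2} + z_β)·σ/δ)².
z_{α/2} = 1.960; z_β = 0.842 (power 80%).
n = 2 × (2.802 × 34.9 / 12.3)² = 2 × 63.21 = 126.42
Round up: n = 127 per group.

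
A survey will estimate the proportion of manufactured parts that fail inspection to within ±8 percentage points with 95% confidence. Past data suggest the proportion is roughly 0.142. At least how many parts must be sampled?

For a proportion with margin E = 0.08 at 95% confidence, z = 1.960.
n = p̂(1−p̂)(z/E)² = 0.142 × 0.858 × (1.960/0.08)² = 73.13
Round up: n = 74.

74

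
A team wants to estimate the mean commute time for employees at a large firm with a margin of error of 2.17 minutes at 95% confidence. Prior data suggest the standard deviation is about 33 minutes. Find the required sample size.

889

For a mean, the margin of error is E = z·σ/√n, so n = (zσ/E)².
At 95% confidence, z = 1.960.
n = (1.960 × 33 / 2.17)² = 888.42
Round up: n = 889.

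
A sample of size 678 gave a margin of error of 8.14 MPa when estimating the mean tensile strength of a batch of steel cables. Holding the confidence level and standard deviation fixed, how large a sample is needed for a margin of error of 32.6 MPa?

n = 43

Margin of error scales as 1/√n, so n₂ = n₁·(E₁/E₂)².
n₂ = 678 × (8.14/32.6)² = 678 × 0.06235 = 42.27
Round up: n₂ = 43.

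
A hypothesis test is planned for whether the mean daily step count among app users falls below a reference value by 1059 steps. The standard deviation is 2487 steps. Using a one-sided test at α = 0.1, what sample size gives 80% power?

n = 25

For a one-sample z-test, n = ((z_α + z_β)·σ/δ)².
z_α = 1.282 (one-sided α = 0.1); z_β = 0.842 (power 80% → β = 0.2).
n = (2.124 × 2487 / 1059)² = 24.88
Round up: n = 25.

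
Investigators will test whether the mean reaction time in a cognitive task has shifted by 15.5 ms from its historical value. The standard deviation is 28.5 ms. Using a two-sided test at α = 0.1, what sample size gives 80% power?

For a one-sample z-test, n = ((z_{α/2} + z_β)·σ/δ)².
z_{α/2} = 1.645 (two-sided α = 0.1); z_β = 0.842 (power 80% → β = 0.2).
n = (2.487 × 28.5 / 15.5)² = 20.91
Round up: n = 21.

21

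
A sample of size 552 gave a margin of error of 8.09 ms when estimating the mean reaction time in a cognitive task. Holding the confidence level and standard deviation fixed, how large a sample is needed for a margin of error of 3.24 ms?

n = 3442

Margin of error scales as 1/√n, so n₂ = n₁·(E₁/E₂)².
n₂ = 552 × (8.09/3.24)² = 552 × 6.235 = 3441.72
Round up: n₂ = 3442.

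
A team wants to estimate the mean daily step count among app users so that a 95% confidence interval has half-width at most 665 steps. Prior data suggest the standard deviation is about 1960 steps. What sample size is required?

n = 34

For a mean, the margin of error is E = z·σ/√n, so n = (zσ/E)².
At 95% confidence, z = 1.960.
n = (1.960 × 1960 / 665)² = 33.37
Round up: n = 34.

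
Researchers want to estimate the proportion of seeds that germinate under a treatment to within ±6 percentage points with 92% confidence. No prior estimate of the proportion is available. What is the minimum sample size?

For a proportion with margin E = 0.06 at 92% confidence, z = 1.751.
With no prior estimate, use p = 0.5, which maximizes p(1−p) at 0.25.
n = 0.25 × (z/E)² = 0.25 × (1.751/0.06)² = 212.92
Round up: n = 213.

213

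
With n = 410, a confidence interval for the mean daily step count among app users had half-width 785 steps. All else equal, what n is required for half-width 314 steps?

Margin of error scales as 1/√n, so n₂ = n₁·(E₁/E₂)².
n₂ = 410 × (785/314)² = 410 × 6.25 = 2562.50
Round up: n₂ = 2563.

2563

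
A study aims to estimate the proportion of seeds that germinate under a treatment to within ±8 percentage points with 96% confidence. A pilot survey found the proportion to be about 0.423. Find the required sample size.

n = 161

For a proportion with margin E = 0.08 at 96% confidence, z = 2.054.
n = p̂(1−p̂)(z/E)² = 0.423 × 0.577 × (2.054/0.08)² = 160.89
Round up: n = 161.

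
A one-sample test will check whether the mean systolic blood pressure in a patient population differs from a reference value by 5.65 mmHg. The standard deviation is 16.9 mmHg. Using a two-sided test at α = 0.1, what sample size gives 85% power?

For a one-sample z-test, n = ((z_{α/2} + z_β)·σ/δ)².
z_{α/2} = 1.645 (two-sided α = 0.1); z_β = 1.036 (power 85% → β = 0.15).
n = (2.681 × 16.9 / 5.65)² = 64.31
Round up: n = 65.

65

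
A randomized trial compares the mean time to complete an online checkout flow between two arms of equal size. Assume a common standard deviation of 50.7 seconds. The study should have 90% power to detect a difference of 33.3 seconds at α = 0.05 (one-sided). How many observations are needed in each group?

40 per group

For two equal groups, n per group = 2·((z_α + z_β)·σ/δ)².
z_α = 1.645; z_β = 1.282 (power 90%).
n = 2 × (2.927 × 50.7 / 33.3)² = 2 × 19.86 = 39.72
Round up: n = 40 per group.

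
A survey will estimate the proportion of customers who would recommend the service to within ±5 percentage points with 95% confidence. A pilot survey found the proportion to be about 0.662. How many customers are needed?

344

For a proportion with margin E = 0.05 at 95% confidence, z = 1.960.
n = p̂(1−p̂)(z/E)² = 0.662 × 0.338 × (1.960/0.05)² = 343.83
Round up: n = 344.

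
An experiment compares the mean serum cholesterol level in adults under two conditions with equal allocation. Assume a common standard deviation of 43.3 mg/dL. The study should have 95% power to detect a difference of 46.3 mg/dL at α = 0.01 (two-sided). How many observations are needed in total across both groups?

64 total

For two equal groups, n per group = 2·((z_{α/2} + z_β)·σ/δ)².
z_{α/2} = 2.576; z_β = 1.645 (power 95%).
n = 2 × (4.221 × 43.3 / 46.3)² = 2 × 15.58 = 31.16
Round up: n = 32 per group.
Total across both groups: 2 × 32 = 64.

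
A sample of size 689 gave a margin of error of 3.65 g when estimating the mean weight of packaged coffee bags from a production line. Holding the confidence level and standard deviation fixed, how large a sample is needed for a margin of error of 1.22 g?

Margin of error scales as 1/√n, so n₂ = n₁·(E₁/E₂)².
n₂ = 689 × (3.65/1.22)² = 689 × 8.951 = 6167.24
Round up: n₂ = 6168.

6168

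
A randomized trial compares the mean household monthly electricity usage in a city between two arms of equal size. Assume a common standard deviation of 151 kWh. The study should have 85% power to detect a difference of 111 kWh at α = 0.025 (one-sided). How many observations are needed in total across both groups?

68 total

For two equal groups, n per group = 2·((z_α + z_β)·σ/δ)².
z_α = 1.960; z_β = 1.036 (power 85%).
n = 2 × (2.996 × 151 / 111)² = 2 × 16.61 = 33.22
Round up: n = 34 per group.
Total across both groups: 2 × 34 = 68.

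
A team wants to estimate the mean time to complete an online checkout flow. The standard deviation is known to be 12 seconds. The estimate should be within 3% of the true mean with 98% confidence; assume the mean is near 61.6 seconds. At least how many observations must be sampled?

For a mean, the margin of error is E = z·σ/√n, so n = (zσ/E)².
At 98% confidence, z = 2.326.
E = 3% of 61.6 = 1.848 seconds.
n = (2.326 × 12 / 1.848)² = 228.13
Round up: n = 229.

229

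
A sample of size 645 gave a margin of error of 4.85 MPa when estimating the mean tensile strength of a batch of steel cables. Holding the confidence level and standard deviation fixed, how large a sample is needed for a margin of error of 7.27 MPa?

288

Margin of error scales as 1/√n, so n₂ = n₁·(E₁/E₂)².
n₂ = 645 × (4.85/7.27)² = 645 × 0.4451 = 287.09
Round up: n₂ = 288.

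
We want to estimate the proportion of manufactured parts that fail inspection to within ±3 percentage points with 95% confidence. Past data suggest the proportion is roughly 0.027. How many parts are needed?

113

For a proportion with margin E = 0.03 at 95% confidence, z = 1.960.
n = p̂(1−p̂)(z/E)² = 0.027 × 0.973 × (1.960/0.03)² = 112.14
Round up: n = 113.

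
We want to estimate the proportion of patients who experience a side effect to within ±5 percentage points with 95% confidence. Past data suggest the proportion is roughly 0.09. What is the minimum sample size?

For a proportion with margin E = 0.05 at 95% confidence, z = 1.960.
n = p̂(1−p̂)(z/E)² = 0.09 × 0.91 × (1.960/0.05)² = 125.85
Round up: n = 126.

126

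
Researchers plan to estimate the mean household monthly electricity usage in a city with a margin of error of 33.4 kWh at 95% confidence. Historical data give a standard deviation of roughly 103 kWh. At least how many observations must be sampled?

For a mean, the margin of error is E = z·σ/√n, so n = (zσ/E)².
At 95% confidence, z = 1.960.
n = (1.960 × 103 / 33.4)² = 36.53
Round up: n = 37.

37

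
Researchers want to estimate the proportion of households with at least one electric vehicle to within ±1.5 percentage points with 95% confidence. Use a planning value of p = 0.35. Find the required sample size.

For a proportion with margin E = 0.015 at 95% confidence, z = 1.960.
n = p̂(1−p̂)(z/E)² = 0.35 × 0.65 × (1.960/0.015)² = 3884.28
Round up: n = 3885.

3885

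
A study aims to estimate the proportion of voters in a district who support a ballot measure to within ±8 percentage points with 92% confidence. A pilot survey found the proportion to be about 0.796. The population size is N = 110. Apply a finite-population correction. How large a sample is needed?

n = 46

For a proportion with margin E = 0.08 at 92% confidence, z = 1.751.
n = p̂(1−p̂)(z/E)² = 0.796 × 0.204 × (1.751/0.08)² = 77.79 — call this n₀.
Finite-population correction with N = 110: n = n₀ / (1 + (n₀−1)/N) = 77.79 / 1.698 = 45.81
Round up: n = 46.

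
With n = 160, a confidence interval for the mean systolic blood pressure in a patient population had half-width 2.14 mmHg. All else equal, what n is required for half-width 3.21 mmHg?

n = 72

Margin of error scales as 1/√n, so n₂ = n₁·(E₁/E₂)².
n₂ = 160 × (2.14/3.21)² = 160 × 0.4444 = 71.10
Round up: n₂ = 72.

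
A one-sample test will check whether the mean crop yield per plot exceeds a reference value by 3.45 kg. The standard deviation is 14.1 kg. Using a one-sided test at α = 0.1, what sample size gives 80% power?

For a one-sample z-test, n = ((z_α + z_β)·σ/δ)².
z_α = 1.282 (one-sided α = 0.1); z_β = 0.842 (power 80% → β = 0.2).
n = (2.124 × 14.1 / 3.45)² = 75.35
Round up: n = 76.

n = 76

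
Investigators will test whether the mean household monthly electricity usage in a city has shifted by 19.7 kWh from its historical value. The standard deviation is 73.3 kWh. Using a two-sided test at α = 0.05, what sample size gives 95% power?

For a one-sample z-test, n = ((z_{α/2} + z_β)·σ/δ)².
z_{α/2} = 1.960 (two-sided α = 0.05); z_β = 1.645 (power 95% → β = 0.05).
n = (3.605 × 73.3 / 19.7)² = 179.92
Round up: n = 180.

180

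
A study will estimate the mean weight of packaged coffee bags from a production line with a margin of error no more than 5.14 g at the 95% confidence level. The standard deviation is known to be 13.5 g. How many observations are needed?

27

For a mean, the margin of error is E = z·σ/√n, so n = (zσ/E)².
At 95% confidence, z = 1.960.
n = (1.960 × 13.5 / 5.14)² = 26.50
Round up: n = 27.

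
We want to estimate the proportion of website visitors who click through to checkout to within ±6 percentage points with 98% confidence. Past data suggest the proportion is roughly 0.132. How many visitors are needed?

173

For a proportion with margin E = 0.06 at 98% confidence, z = 2.326.
n = p̂(1−p̂)(z/E)² = 0.132 × 0.868 × (2.326/0.06)² = 172.19
Round up: n = 173.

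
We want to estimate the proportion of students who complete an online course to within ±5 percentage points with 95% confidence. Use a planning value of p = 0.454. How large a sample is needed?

381

For a proportion with margin E = 0.05 at 95% confidence, z = 1.960.
n = p̂(1−p̂)(z/E)² = 0.454 × 0.546 × (1.960/0.05)² = 380.91
Round up: n = 381.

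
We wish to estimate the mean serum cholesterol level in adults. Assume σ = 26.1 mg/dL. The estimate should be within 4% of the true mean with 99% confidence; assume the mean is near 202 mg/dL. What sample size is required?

For a mean, the margin of error is E = z·σ/√n, so n = (zσ/E)².
At 99% confidence, z = 2.576.
E = 4% of 202 = 8.08 mg/dL.
n = (2.576 × 26.1 / 8.08)² = 69.24
Round up: n = 70.

70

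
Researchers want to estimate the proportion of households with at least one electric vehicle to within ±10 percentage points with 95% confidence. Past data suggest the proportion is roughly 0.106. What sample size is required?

For a proportion with margin E = 0.1 at 95% confidence, z = 1.960.
n = p̂(1−p̂)(z/E)² = 0.106 × 0.894 × (1.960/0.1)² = 36.40
Round up: n = 37.

37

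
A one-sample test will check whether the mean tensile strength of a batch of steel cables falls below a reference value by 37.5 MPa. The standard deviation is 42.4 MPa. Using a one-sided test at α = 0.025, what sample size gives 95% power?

n = 17

For a one-sample z-test, n = ((z_α + z_β)·σ/δ)².
z_α = 1.960 (one-sided α = 0.025); z_β = 1.645 (power 95% → β = 0.05).
n = (3.605 × 42.4 / 37.5)² = 16.61
Round up: n = 17.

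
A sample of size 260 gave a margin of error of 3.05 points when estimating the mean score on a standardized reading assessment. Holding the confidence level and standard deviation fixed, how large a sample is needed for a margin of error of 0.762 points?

4166

Margin of error scales as 1/√n, so n₂ = n₁·(E₁/E₂)².
n₂ = 260 × (3.05/0.762)² = 260 × 16.02 = 4165.20
Round up: n₂ = 4166.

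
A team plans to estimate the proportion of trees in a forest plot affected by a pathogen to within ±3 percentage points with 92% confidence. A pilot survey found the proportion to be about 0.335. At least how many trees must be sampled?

n = 759

For a proportion with margin E = 0.03 at 92% confidence, z = 1.751.
n = p̂(1−p̂)(z/E)² = 0.335 × 0.665 × (1.751/0.03)² = 758.92
Round up: n = 759.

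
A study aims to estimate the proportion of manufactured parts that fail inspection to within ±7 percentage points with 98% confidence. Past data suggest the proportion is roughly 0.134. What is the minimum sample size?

For a proportion with margin E = 0.07 at 98% confidence, z = 2.326.
n = p̂(1−p̂)(z/E)² = 0.134 × 0.866 × (2.326/0.07)² = 128.13
Round up: n = 129.

n = 129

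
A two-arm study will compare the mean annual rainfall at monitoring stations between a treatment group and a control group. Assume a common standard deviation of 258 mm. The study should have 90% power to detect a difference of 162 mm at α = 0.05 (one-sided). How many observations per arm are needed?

44 per group

For two equal groups, n per group = 2·((z_α + z_β)·σ/δ)².
z_α = 1.645; z_β = 1.282 (power 90%).
n = 2 × (2.927 × 258 / 162)² = 2 × 21.73 = 43.46
Round up: n = 44 per group.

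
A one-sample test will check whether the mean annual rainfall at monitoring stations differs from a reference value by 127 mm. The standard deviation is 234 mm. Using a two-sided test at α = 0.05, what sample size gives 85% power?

For a one-sample z-test, n = ((z_{α/2} + z_β)·σ/δ)².
z_{α/2} = 1.960 (two-sided α = 0.05); z_β = 1.036 (power 85% → β = 0.15).
n = (2.996 × 234 / 127)² = 30.47
Round up: n = 31.

31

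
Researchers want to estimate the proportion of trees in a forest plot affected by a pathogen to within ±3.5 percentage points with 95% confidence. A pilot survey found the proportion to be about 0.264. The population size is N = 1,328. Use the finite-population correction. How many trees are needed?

For a proportion with margin E = 0.035 at 95% confidence, z = 1.960.
n = p̂(1−p̂)(z/E)² = 0.264 × 0.736 × (1.960/0.035)² = 609.34 — call this n₀.
Finite-population correction with N = 1,328: n = n₀ / (1 + (n₀−1)/N) = 609.34 / 1.458 = 417.93
Round up: n = 418.

418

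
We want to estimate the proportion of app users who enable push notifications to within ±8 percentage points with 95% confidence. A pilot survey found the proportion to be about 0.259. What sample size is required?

116

For a proportion with margin E = 0.08 at 95% confidence, z = 1.960.
n = p̂(1−p̂)(z/E)² = 0.259 × 0.741 × (1.960/0.08)² = 115.20
Round up: n = 116.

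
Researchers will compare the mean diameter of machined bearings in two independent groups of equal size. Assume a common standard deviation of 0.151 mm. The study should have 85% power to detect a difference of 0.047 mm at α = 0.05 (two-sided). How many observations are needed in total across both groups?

For two equal groups, n per group = 2·((z_{α/2} + z_β)·σ/δ)².
z_{α/2} = 1.960; z_β = 1.036 (power 85%).
n = 2 × (2.996 × 0.151 / 0.047)² = 2 × 92.65 = 185.30
Round up: n = 186 per group.
Total across both groups: 2 × 186 = 372.

372 total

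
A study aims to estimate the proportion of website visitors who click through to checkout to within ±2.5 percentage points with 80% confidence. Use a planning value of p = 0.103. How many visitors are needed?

243

For a proportion with margin E = 0.025 at 80% confidence, z = 1.282.
n = p̂(1−p̂)(z/E)² = 0.103 × 0.897 × (1.282/0.025)² = 242.95
Round up: n = 243.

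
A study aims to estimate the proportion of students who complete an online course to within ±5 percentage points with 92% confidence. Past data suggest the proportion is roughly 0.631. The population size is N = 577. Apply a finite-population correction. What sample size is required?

For a proportion with margin E = 0.05 at 92% confidence, z = 1.751.
n = p̂(1−p̂)(z/E)² = 0.631 × 0.369 × (1.751/0.05)² = 285.55 — call this n₀.
Finite-population correction with N = 577: n = n₀ / (1 + (n₀−1)/N) = 285.55 / 1.493 = 191.26
Round up: n = 192.

n = 192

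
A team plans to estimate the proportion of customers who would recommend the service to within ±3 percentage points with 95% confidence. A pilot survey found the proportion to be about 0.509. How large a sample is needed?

For a proportion with margin E = 0.03 at 95% confidence, z = 1.960.
n = p̂(1−p̂)(z/E)² = 0.509 × 0.491 × (1.960/0.03)² = 1066.77
Round up: n = 1067.

1067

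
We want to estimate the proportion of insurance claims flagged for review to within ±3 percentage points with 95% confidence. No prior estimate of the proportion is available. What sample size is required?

1068

For a proportion with margin E = 0.03 at 95% confidence, z = 1.960.
With no prior estimate, use p = 0.5, which maximizes p(1−p) at 0.25.
n = 0.25 × (z/E)² = 0.25 × (1.960/0.03)² = 1067.11
Round up: n = 1068.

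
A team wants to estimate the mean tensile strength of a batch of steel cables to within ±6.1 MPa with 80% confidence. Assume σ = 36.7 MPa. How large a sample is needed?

For a mean, the margin of error is E = z·σ/√n, so n = (zσ/E)².
At 80% confidence, z = 1.282.
n = (1.282 × 36.7 / 6.1)² = 59.49
Round up: n = 60.

n = 60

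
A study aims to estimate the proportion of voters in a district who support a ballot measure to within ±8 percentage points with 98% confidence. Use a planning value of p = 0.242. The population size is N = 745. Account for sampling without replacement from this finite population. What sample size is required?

For a proportion with margin E = 0.08 at 98% confidence, z = 2.326.
n = p̂(1−p̂)(z/E)² = 0.242 × 0.758 × (2.326/0.08)² = 155.07 — call this n₀.
Finite-population correction with N = 745: n = n₀ / (1 + (n₀−1)/N) = 155.07 / 1.207 = 128.48
Round up: n = 129.

n = 129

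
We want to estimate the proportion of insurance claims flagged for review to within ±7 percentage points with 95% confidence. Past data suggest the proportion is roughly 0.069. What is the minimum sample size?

For a proportion with margin E = 0.07 at 95% confidence, z = 1.960.
n = p̂(1−p̂)(z/E)² = 0.069 × 0.931 × (1.960/0.07)² = 50.36
Round up: n = 51.

n = 51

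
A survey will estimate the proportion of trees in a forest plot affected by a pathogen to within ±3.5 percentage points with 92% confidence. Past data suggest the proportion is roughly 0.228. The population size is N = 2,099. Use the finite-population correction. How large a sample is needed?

For a proportion with margin E = 0.035 at 92% confidence, z = 1.751.
n = p̂(1−p̂)(z/E)² = 0.228 × 0.772 × (1.751/0.035)² = 440.54 — call this n₀.
Finite-population correction with N = 2,099: n = n₀ / (1 + (n₀−1)/N) = 440.54 / 1.209 = 364.38
Round up: n = 365.

n = 365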